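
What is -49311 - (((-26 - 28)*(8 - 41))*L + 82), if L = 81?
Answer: -193735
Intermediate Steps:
-49311 - (((-26 - 28)*(8 - 41))*L + 82) = -49311 - (((-26 - 28)*(8 - 41))*81 + 82) = -49311 - (-54*(-33)*81 + 82) = -49311 - (1782*81 + 82) = -49311 - (144342 + 82) = -49311 - 1*144424 = -49311 - 144424 = -193735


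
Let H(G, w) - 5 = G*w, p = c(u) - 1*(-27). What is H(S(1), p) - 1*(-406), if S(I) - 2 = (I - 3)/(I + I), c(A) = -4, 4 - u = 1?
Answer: 434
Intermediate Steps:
u = 3 (u = 4 - 1*1 = 4 - 1 = 3)
p = 23 (p = -4 - 1*(-27) = -4 + 27 = 23)
S(I) = 2 + (-3 + I)/(2*I) (S(I) = 2 + (I - 3)/(I + I) = 2 + (-3 + I)/((2*I)) = 2 + (-3 + I)*(1/(2*I)) = 2 + (-3 + I)/(2*I))
H(G, w) = 5 + G*w
H(S(1), p) - 1*(-406) = (5 + ((½)*(-3 + 5*1)/1)*23) - 1*(-406) = (5 + ((½)*1*(-3 + 5))*23) + 406 = (5 + ((½)*1*2)*23) + 406 = (5 + 1*23) + 406 = (5 + 23) + 406 = 28 + 406 = 434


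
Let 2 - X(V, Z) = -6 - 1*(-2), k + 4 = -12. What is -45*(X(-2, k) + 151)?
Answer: -7065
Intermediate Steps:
k = -16 (k = -4 - 12 = -16)
X(V, Z) = 6 (X(V, Z) = 2 - (-6 - 1*(-2)) = 2 - (-6 + 2) = 2 - 1*(-4) = 2 + 4 = 6)
-45*(X(-2, k) + 151) = -45*(6 + 151) = -45*157 = -7065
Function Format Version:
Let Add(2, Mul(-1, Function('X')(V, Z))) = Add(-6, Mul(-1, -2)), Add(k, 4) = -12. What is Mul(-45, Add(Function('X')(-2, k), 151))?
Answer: -7065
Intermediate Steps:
k = -16 (k = Add(-4, -12) = -16)
Function('X')(V, Z) = 6 (Function('X')(V, Z) = Add(2, Mul(-1, Add(-6, Mul(-1, -2)))) = Add(2, Mul(-1, Add(-6, 2))) = Add(2, Mul(-1, -4)) = Add(2, 4) = 6)
Mul(-45, Add(Function('X')(-2, k), 151)) = Mul(-45, Add(6, 151)) = Mul(-45, 157) = -7065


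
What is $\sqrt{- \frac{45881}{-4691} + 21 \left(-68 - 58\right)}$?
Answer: $\frac{i \sqrt{58011274955}}{4691} \approx 51.344 i$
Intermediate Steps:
$\sqrt{- \frac{45881}{-4691} + 21 \left(-68 - 58\right)} = \sqrt{\left(-45881\right) \left(- \frac{1}{4691}\right) + 21 \left(-126\right)} = \sqrt{\frac{45881}{4691} - 2646} = \sqrt{- \frac{12366505}{4691}} = \frac{i \sqrt{58011274955}}{4691}$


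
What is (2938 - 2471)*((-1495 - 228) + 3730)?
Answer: 937269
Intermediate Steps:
(2938 - 2471)*((-1495 - 228) + 3730) = 467*(-1723 + 3730) = 467*2007 = 937269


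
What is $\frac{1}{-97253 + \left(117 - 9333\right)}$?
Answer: $- \frac{1}{106469} \approx -9.3924 \cdot 10^{-6}$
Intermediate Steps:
$\frac{1}{-97253 + \left(117 - 9333\right)} = \frac{1}{-97253 - 9216} = \frac{1}{-106469} = - \frac{1}{106469}$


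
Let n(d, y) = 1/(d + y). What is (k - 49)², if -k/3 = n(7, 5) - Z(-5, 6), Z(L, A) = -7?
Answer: 78961/16 ≈ 4935.1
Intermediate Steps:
k = -85/4 (k = -3*(1/(7 + 5) - 1*(-7)) = -3*(1/12 + 7) = -3*85/12 = -85/4 ≈ -21.250)
(k - 49)² = (-85/4 - 49)² = (-281/4)² = 78961/16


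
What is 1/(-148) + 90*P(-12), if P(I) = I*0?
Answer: -1/148 ≈ -0.0067568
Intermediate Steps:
P(I) = 0
1/(-148) + 90*P(-12) = 1/(-148) + 90*0 = -1/148 + 0 = -1/148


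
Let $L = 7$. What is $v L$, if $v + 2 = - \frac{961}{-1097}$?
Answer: $- \frac{8631}{1097} \approx -7.8678$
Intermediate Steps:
$v = - \frac{1233}{1097}$ ($v = -2 - \frac{961}{-1097} = -2 - - \frac{961}{1097} = -2 + \frac{961}{1097} = - \frac{1233}{1097} \approx -1.124$)
$v L = \left(- \frac{1233}{1097}\right) 7 = - \frac{8631}{1097}$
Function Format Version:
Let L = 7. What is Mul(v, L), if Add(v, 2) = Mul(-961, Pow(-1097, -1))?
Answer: Rational(-8631, 1097) ≈ -7.8678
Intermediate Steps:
v = Rational(-1233, 1097) (v = Add(-2, Mul(-961, Pow(-1097, -1))) = Add(-2, Mul(-961, Rational(-1, 1097))) = Add(-2, Rational(961, 1097)) = Rational(-1233, 1097) ≈ -1.1240)
Mul(v, L) = Mul(Rational(-1233, 1097), 7) = Rational(-8631, 1097)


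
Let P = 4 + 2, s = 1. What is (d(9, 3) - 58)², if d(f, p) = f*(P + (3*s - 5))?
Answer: 484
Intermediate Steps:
P = 6
d(f, p) = 4*f (d(f, p) = f*(6 + (3*1 - 5)) = f*(6 + (3 - 5)) = f*(6 - 2) = f*4 = 4*f)
(d(9, 3) - 58)² = (4*9 - 58)² = (36 - 58)² = (-22)² = 484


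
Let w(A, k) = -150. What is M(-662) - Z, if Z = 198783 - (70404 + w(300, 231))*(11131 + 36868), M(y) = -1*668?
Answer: 3371922295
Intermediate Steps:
M(y) = -668
Z = -3371922963 (Z = 198783 - (70404 - 150)*(11131 + 36868) = 198783 - 70254*47999 = 198783 - 1*3372121746 = 198783 - 3372121746 = -3371922963)
M(-662) - Z = -668 - 1*(-3371922963) = -668 + 3371922963 = 3371922295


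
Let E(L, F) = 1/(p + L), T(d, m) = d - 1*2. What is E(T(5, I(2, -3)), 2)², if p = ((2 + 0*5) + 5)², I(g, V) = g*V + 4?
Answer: 1/2704 ≈ 0.00036982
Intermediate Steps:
I(g, V) = 4 + V*g (I(g, V) = V*g + 4 = 4 + V*g)
p = 49 (p = ((2 + 0) + 5)² = (2 + 5)² = 7² = 49)
T(d, m) = -2 + d (T(d, m) = d - 2 = -2 + d)
E(L, F) = 1/(49 + L)
E(T(5, I(2, -3)), 2)² = (1/(49 + (-2 + 5)))² = (1/(49 + 3))² = (1/52)² = 1/2704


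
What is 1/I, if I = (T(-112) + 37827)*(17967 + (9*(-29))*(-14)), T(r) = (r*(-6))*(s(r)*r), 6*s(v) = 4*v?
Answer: 1/122321650719 ≈ 8.1752e-12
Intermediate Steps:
s(v) = 2*v/3 (s(v) = (4*v)/6 = 2*v/3)
T(r) = -4*r³ (T(r) = (r*(-6))*((2*r/3)*r) = (-6*r)*(2*r²/3) = -4*r³)
I = 122321650719 (I = (-4*(-112)³ + 37827)*(17967 + (9*(-29))*(-14)) = (-4*(-1404928) + 37827)*(17967 - 261*(-14)) = (5619712 + 37827)*(17967 + 3654) = 5657539*21621 = 122321650719)
1/I = 1/122321650719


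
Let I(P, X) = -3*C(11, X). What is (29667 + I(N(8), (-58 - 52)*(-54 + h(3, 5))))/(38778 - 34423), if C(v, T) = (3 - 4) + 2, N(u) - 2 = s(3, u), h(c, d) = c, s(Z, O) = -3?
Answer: 29664/4355 ≈ 6.8115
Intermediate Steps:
N(u) = -1 (N(u) = 2 - 3 = -1)
C(v, T) = 1 (C(v, T) = -1 + 2 = 1)
I(P, X) = -3 (I(P, X) = -3*1 = -3)
(29667 + I(N(8), (-58 - 52)*(-54 + h(3, 5))))/(38778 - 34423) = (29667 - 3)/(38778 - 34423) = 29664/4355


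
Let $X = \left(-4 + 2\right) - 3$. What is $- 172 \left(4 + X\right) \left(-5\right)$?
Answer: $-860$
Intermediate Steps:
$X = -5$ ($X = -2 - 3 = -5$)
$- 172 \left(4 + X\right) \left(-5\right) = - 172 \left(4 - 5\right) \left(-5\right) = - 172 \left(\left(-1\right) \left(-5\right)\right) = \left(-172\right) 5 = -860$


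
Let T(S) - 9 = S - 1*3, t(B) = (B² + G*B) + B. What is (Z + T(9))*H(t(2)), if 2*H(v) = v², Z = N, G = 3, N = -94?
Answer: -5688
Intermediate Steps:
t(B) = B² + 4*B (t(B) = (B² + 3*B) + B = B² + 4*B)
Z = -94
H(v) = v²/2
T(S) = 6 + S (T(S) = 9 + (S - 1*3) = 9 + (S - 3) = 9 + (-3 + S) = 6 + S)
(Z + T(9))*H(t(2)) = (-94 + (6 + 9))*((2*(4 + 2))²/2) = (-94 + 15)*((2*6)²/2) = -79*12²/2 = -79*144/2 = -79*72 = -5688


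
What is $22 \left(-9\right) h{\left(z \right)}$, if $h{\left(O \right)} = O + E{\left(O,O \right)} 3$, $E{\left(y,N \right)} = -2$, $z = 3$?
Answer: $594$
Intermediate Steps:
$h{\left(O \right)} = -6 + O$ ($h{\left(O \right)} = O - 6 = -6 + O$)
$22 \left(-9\right) h{\left(z \right)} = 22 \left(-9\right) \left(-6 + 3\right) = \left(-198\right) \left(-3\right) = 594$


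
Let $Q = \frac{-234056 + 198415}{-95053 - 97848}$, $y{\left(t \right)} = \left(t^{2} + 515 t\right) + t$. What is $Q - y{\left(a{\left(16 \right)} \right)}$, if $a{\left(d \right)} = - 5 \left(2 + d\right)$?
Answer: $\frac{7395859981}{192901} \approx 38340.0$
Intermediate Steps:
$a{\left(d \right)} = -10 - 5 d$
$y{\left(t \right)} = t^{2} + 516 t$
$Q = \frac{35641}{192901}$ ($Q = - \frac{35641}{-192901} = \left(-35641\right) \left(- \frac{1}{192901}\right) = \frac{35641}{192901} \approx 0.18476$)
$Q - y{\left(a{\left(16 \right)} \right)} = \frac{35641}{192901} - \left(-10 - 80\right) \left(516 - 90\right) = \frac{35641}{192901} - - 90 \left(516 - 90\right) = \frac{35641}{192901} - \left(-90\right) 426 = \frac{35641}{192901} - -38340 = \frac{35641}{192901} + 38340 = \frac{7395859981}{192901}$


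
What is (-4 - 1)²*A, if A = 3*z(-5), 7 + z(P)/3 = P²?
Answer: 4050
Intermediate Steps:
z(P) = -21 + 3*P²
A = 162 (A = 3*(-21 + 3*(-5)²) = 3*(-21 + 3*25) = 3*(-21 + 75) = 3*54 = 162)
(-4 - 1)²*A = (-4 - 1)²*162 = (-5)²*162 = 25*162 = 4050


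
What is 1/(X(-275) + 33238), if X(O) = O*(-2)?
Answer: 1/33788 ≈ 2.9596e-5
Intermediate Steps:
X(O) = -2*O
1/(X(-275) + 33238) = 1/(-2*(-275) + 33238) = 1/(550 + 33238) = 1/33788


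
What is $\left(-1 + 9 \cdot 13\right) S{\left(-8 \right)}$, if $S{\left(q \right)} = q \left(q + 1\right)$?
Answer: $6496$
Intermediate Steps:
$S{\left(q \right)} = q \left(1 + q\right)$
$\left(-1 + 9 \cdot 13\right) S{\left(-8 \right)} = \left(-1 + 9 \cdot 13\right) \left(- 8 \left(1 - 8\right)\right) = \left(-1 + 117\right) \left(\left(-8\right) \left(-7\right)\right) = 116 \cdot 56 = 6496$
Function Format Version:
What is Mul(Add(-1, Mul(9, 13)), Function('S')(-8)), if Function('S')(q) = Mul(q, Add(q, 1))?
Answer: 6496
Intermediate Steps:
Function('S')(q) = Mul(q, Add(1, q))
Mul(Add(-1, Mul(9, 13)), Function('S')(-8)) = Mul(Add(-1, Mul(9, 13)), Mul(-8, Add(1, -8))) = Mul(Add(-1, 117), Mul(-8, -7)) = Mul(116, 56) = 6496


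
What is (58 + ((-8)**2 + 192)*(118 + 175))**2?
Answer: 5634904356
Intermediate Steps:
(58 + ((-8)**2 + 192)*(118 + 175))**2 = (58 + (64 + 192)*293)**2 = (58 + 256*293)**2 = (58 + 75008)**2 = 75066**2 = 5634904356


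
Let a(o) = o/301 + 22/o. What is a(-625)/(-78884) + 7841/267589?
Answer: 386934055083/13192806672500 ≈ 0.029329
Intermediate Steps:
a(o) = 22/o + o/301 (a(o) = o*(1/301) + 22/o = o/301 + 22/o = 22/o + o/301)
a(-625)/(-78884) + 7841/267589 = (22/(-625) + (1/301)*(-625))/(-78884) + 7841/267589 = (22*(-1/625) - 625/301)*(-1/78884) + 7841*(1/267589) = (-22/625 - 625/301)*(-1/78884) + 7841/267589 = -397247/188125*(-1/78884) + 7841/267589 = 397247/14840052500 + 7841/267589 = 386934055083/13192806672500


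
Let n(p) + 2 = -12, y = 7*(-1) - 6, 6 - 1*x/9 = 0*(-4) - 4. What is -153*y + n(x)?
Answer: 1975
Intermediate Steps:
x = 90 (x = 54 - 9*(0*(-4) - 4) = 54 - 9*(0 - 4) = 54 - 9*(-4) = 54 + 36 = 90)
y = -13 (y = -7 - 6 = -13)
n(p) = -14 (n(p) = -2 - 12 = -14)
-153*y + n(x) = -153*(-13) - 14 = 1989 - 14 = 1975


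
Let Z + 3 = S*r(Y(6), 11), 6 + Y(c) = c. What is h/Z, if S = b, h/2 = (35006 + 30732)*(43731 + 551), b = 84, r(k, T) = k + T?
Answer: 5822020232/921 ≈ 6.3214e+6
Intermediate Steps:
Y(c) = -6 + c
r(k, T) = T + k
h = 5822020232 (h = 2*((35006 + 30732)*(43731 + 551)) = 2*(65738*44282) = 2*2911010116 = 5822020232)
S = 84
Z = 921 (Z = -3 + 84*(11 + (-6 + 6)) = -3 + 84*(11 + 0) = -3 + 84*11 = -3 + 924 = 921)
h/Z = 5822020232/921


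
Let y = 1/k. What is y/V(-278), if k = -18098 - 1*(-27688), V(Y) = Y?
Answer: -1/2666020 ≈ -3.7509e-7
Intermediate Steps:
k = 9590 (k = -18098 + 27688 = 9590)
y = 1/9590 ≈ 0.00010428
y/V(-278) = (1/9590)/(-278) = (1/9590)*(-1/278) = -1/2666020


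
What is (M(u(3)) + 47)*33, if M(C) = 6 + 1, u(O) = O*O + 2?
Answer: 1782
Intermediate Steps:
u(O) = 2 + O² (u(O) = O² + 2 = 2 + O²)
M(C) = 7
(M(u(3)) + 47)*33 = (7 + 47)*33 = 54*33 = 1782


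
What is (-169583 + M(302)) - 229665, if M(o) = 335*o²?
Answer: 30154092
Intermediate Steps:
(-169583 + M(302)) - 229665 = (-169583 + 335*302²) - 229665 = (-169583 + 335*91204) - 229665 = (-169583 + 30553340) - 229665 = 30383757 - 229665 = 30154092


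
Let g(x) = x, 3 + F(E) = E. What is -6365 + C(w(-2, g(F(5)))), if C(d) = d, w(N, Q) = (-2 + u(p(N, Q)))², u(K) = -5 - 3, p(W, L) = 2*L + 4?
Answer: -6265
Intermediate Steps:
F(E) = -3 + E
p(W, L) = 4 + 2*L
u(K) = -8
w(N, Q) = 100 (w(N, Q) = (-2 - 8)² = (-10)² = 100)
-6365 + C(w(-2, g(F(5)))) = -6365 + 100 = -6265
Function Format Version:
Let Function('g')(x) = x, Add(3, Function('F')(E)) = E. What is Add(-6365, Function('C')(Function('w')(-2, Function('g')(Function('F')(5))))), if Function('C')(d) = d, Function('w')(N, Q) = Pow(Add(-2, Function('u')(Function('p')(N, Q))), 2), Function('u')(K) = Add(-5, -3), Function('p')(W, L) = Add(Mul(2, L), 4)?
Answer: -6265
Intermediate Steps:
Function('F')(E) = Add(-3, E)
Function('p')(W, L) = Add(4, Mul(2, L))
Function('u')(K) = -8
Function('w')(N, Q) = 100 (Function('w')(N, Q) = Pow(Add(-2, -8), 2) = Pow(-10, 2) = 100)
Add(-6365, Function('C')(Function('w')(-2, Function('g')(Function('F')(5))))) = Add(-6365, 100) = -6265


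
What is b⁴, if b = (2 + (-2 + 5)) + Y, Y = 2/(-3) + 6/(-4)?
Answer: 83521/1296 ≈ 64.445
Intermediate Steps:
Y = -13/6 (Y = 2*(-⅓) + 6*(-¼) = -⅔ - 3/2 = -13/6 ≈ -2.1667)
b = 17/6 (b = (2 + (-2 + 5)) - 13/6 = (2 + 3) - 13/6 = 5 - 13/6 = 17/6 ≈ 2.8333)
b⁴ = (17/6)⁴ = 83521/1296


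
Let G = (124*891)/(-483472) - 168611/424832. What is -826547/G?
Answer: 964591510690688/729862705 ≈ 1.3216e+6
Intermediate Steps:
G = -729862705/1167013504 (G = 110484*(-1/483472) - 168611*1/424832 = -2511/10988 - 168611/424832 = -729862705/1167013504 ≈ -0.62541)
-826547/G = -826547/(-729862705/1167013504) = -826547*(-1167013504/729862705) = 964591510690688/729862705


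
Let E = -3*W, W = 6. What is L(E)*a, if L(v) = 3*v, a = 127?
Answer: -6858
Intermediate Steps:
E = -18 (E = -3*6 = -18)
L(E)*a = (3*(-18))*127 = -54*127 = -6858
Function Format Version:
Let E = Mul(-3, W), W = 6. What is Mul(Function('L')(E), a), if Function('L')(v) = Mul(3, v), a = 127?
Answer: -6858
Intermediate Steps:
E = -18 (E = Mul(-3, 6) = -18)
Mul(Function('L')(E), a) = Mul(Mul(3, -18), 127) = Mul(-54, 127) = -6858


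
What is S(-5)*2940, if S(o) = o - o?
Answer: 0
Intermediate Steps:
S(o) = 0
S(-5)*2940 = 0*2940 = 0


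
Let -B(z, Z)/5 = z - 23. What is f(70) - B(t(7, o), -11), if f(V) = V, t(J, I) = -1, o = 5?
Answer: -50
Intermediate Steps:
B(z, Z) = 115 - 5*z (B(z, Z) = -5*(z - 23) = -5*(-23 + z) = 115 - 5*z)
f(70) - B(t(7, o), -11) = 70 - (115 - 5*(-1)) = 70 - (115 + 5) = 70 - 1*120 = 70 - 120 = -50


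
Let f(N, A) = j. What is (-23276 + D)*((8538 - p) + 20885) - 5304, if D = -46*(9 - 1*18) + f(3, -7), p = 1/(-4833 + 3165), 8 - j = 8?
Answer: -561010069051/834 ≈ -6.7267e+8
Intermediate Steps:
j = 0 (j = 8 - 1*8 = 8 - 8 = 0)
f(N, A) = 0
p = -1/1668 (p = 1/(-1668) = -1/1668 ≈ -0.00059952)
D = 414 (D = -46*(9 - 1*18) + 0 = -46*(9 - 18) + 0 = -46*(-9) + 0 = 414 + 0 = 414)
(-23276 + D)*((8538 - p) + 20885) - 5304 = (-23276 + 414)*((8538 - 1*(-1/1668)) + 20885) - 5304 = -22862*((8538 + 1/1668) + 20885) - 5304 = -22862*(14241385/1668 + 20885) - 5304 = -22862*49077565/1668 - 5304 = -561005645515/834 - 5304 = -561010069051/834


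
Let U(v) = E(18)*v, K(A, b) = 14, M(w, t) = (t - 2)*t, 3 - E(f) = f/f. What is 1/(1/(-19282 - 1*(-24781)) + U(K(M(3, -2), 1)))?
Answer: 5499/153973 ≈ 0.035714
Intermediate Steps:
E(f) = 2 (E(f) = 3 - f/f = 3 - 1*1 = 3 - 1 = 2)
M(w, t) = t*(-2 + t) (M(w, t) = (-2 + t)*t = t*(-2 + t))
U(v) = 2*v
1/(1/(-19282 - 1*(-24781)) + U(K(M(3, -2), 1))) = 1/(1/(-19282 - 1*(-24781)) + 2*14) = 1/(1/(-19282 + 24781) + 28) = 1/(1/5499 + 28) = 1/(153973/5499) = 5499/153973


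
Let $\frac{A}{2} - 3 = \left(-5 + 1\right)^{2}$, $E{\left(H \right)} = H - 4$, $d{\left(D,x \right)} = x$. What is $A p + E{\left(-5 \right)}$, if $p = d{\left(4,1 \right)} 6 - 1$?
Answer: $181$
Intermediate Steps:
$E{\left(H \right)} = -4 + H$ ($E{\left(H \right)} = H - 4 = -4 + H$)
$A = 38$ ($A = 6 + 2 \left(-5 + 1\right)^{2} = 6 + 2 \left(-4\right)^{2} = 6 + 2 \cdot 16 = 6 + 32 = 38$)
$p = 5$ ($p = 1 \cdot 6 - 1 = 6 - 1 = 5$)
$A p + E{\left(-5 \right)} = 38 \cdot 5 - 9 = 190 - 9 = 181$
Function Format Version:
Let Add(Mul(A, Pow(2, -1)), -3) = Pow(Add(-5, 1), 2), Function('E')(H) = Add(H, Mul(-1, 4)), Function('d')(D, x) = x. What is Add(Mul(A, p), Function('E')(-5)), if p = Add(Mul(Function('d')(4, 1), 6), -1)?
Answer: 181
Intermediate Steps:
Function('E')(H) = Add(-4, H) (Function('E')(H) = Add(H, -4) = Add(-4, H))
A = 38 (A = Add(6, Mul(2, Pow(Add(-5, 1), 2))) = Add(6, Mul(2, Pow(-4, 2))) = Add(6, Mul(2, 16)) = Add(6, 32) = 38)
p = 5 (p = Add(Mul(1, 6), -1) = Add(6, -1) = 5)
Add(Mul(A, p), Function('E')(-5)) = Add(Mul(38, 5), Add(-4, -5)) = Add(190, -9) = 181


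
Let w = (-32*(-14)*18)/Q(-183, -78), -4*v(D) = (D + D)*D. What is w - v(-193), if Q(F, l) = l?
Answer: 481549/26 ≈ 18521.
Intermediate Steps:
v(D) = -D²/2 (v(D) = -(D + D)*D/4 = -2*D*D/4 = -D²/2)
w = -1344/13 (w = (-32*(-14)*18)/(-78) = (448*18)*(-1/78) = 8064*(-1/78) = -1344/13 ≈ -103.38)
w - v(-193) = -1344/13 - (-1)*(-193)²/2 = -1344/13 - (-1)*37249/2 = -1344/13 - 1*(-37249/2) = -1344/13 + 37249/2 = 481549/26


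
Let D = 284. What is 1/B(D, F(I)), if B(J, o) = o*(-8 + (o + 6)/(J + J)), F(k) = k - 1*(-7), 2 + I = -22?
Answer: 568/77435 ≈ 0.0073352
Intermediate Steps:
I = -24 (I = -2 - 22 = -24)
F(k) = 7 + k (F(k) = k + 7 = 7 + k)
B(J, o) = o*(-8 + (6 + o)/(2*J)) (B(J, o) = o*(-8 + (6 + o)/((2*J))) = o*(-8 + (6 + o)*(1/(2*J))) = o*(-8 + (6 + o)/(2*J)))
1/B(D, F(I)) = 1/((½)*(7 - 24)*(6 + (7 - 24) - 16*284)/284) = 1/((½)*(-17)*(1/284)*(6 - 17 - 4544)) = 1/((½)*(-17)*(1/284)*(-4555)) = 1/(77435/568) = 568/77435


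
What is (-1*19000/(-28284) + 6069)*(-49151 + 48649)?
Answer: -21545161798/7071 ≈ -3.0470e+6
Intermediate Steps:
(-1*19000/(-28284) + 6069)*(-49151 + 48649) = (-19000*(-1/28284) + 6069)*(-502) = (4750/7071 + 6069)*(-502) = (42918649/7071)*(-502) = -21545161798/7071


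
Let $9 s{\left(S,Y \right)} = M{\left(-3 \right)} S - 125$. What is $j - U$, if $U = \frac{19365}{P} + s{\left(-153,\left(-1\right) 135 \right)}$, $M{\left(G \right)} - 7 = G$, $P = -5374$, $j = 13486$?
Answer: $\frac{656398799}{48366} \approx 13572.0$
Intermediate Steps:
$M{\left(G \right)} = 7 + G$
$s{\left(S,Y \right)} = - \frac{125}{9} + \frac{4 S}{9}$ ($s{\left(S,Y \right)} = \frac{\left(7 - 3\right) S - 125}{9} = \frac{4 S - 125}{9} = \frac{-125 + 4 S}{9} = - \frac{125}{9} + \frac{4 S}{9}$)
$U = - \frac{4134923}{48366}$ ($U = \frac{19365}{-5374} + \left(- \frac{125}{9} + \frac{4}{9} \left(-153\right)\right) = 19365 \left(- \frac{1}{5374}\right) - \frac{737}{9} = - \frac{19365}{5374} - \frac{737}{9} = - \frac{4134923}{48366} \approx -85.492$)
$j - U = 13486 - - \frac{4134923}{48366} = 13486 + \frac{4134923}{48366} = \frac{656398799}{48366}$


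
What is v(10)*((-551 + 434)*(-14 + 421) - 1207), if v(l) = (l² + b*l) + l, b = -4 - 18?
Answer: 5370860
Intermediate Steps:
b = -22
v(l) = l² - 21*l (v(l) = (l² - 22*l) + l = l² - 21*l)
v(10)*((-551 + 434)*(-14 + 421) - 1207) = (10*(-21 + 10))*((-551 + 434)*(-14 + 421) - 1207) = (10*(-11))*(-117*407 - 1207) = -110*(-47619 - 1207) = -110*(-48826) = 5370860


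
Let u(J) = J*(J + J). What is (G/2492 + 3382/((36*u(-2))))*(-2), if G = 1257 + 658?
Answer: -1122433/44856 ≈ -25.023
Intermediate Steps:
G = 1915
u(J) = 2*J² (u(J) = J*(2*J) = 2*J²)
(G/2492 + 3382/((36*u(-2))))*(-2) = (1915/2492 + 3382/((36*(2*(-2)²))))*(-2) = (1915*(1/2492) + 3382/((36*(2*4))))*(-2) = (1915/2492 + 3382/((36*8)))*(-2) = (1915/2492 + 3382/288)*(-2) = (1915/2492 + 3382*(1/288))*(-2) = (1915/2492 + 1691/144)*(-2) = (1122433/89712)*(-2) = -1122433/44856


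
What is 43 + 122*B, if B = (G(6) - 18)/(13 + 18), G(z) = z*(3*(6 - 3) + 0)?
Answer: 5725/31 ≈ 184.68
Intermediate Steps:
G(z) = 9*z (G(z) = z*(3*3 + 0) = z*(9 + 0) = z*9 = 9*z)
B = 36/31 (B = (9*6 - 18)/(13 + 18) = (54 - 18)/31 = 36*(1/31) = 36/31 ≈ 1.1613)
43 + 122*B = 43 + 122*(36/31) = 43 + 4392/31 = 5725/31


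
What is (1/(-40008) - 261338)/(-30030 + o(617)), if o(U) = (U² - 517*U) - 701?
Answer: -10455610705/1239007752 ≈ -8.4387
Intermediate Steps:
o(U) = -701 + U² - 517*U
(1/(-40008) - 261338)/(-30030 + o(617)) = (1/(-40008) - 261338)/(-30030 + (-701 + 617² - 517*617)) = (-1/40008 - 261338)/(-30030 + (-701 + 380689 - 318989)) = -10455610705/(40008*(-30030 + 60999)) = -10455610705/40008/30969 = -10455610705/40008*1/30969 = -10455610705/1239007752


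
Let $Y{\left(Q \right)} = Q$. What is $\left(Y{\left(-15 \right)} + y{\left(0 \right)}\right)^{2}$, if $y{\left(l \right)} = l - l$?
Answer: $225$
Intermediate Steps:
$y{\left(l \right)} = 0$
$\left(Y{\left(-15 \right)} + y{\left(0 \right)}\right)^{2} = \left(-15 + 0\right)^{2} = \left(-15\right)^{2} = 225$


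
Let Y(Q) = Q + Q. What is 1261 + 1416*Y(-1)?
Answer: -1571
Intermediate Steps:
Y(Q) = 2*Q
1261 + 1416*Y(-1) = 1261 + 1416*(2*(-1)) = 1261 + 1416*(-2) = 1261 - 2832 = -1571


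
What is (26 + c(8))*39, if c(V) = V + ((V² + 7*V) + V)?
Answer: 6318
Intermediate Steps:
c(V) = V² + 9*V (c(V) = V + (V² + 8*V) = V² + 9*V)
(26 + c(8))*39 = (26 + 8*(9 + 8))*39 = (26 + 8*17)*39 = (26 + 136)*39 = 162*39 = 6318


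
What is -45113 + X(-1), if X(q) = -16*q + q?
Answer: -45098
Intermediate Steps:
X(q) = -15*q
-45113 + X(-1) = -45113 - 15*(-1) = -45113 + 15 = -45098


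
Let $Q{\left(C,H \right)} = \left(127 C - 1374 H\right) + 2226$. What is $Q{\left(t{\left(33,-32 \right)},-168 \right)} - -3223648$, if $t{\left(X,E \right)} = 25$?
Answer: $3459881$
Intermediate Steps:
$Q{\left(C,H \right)} = 2226 - 1374 H + 127 C$ ($Q{\left(C,H \right)} = \left(- 1374 H + 127 C\right) + 2226 = 2226 - 1374 H + 127 C$)
$Q{\left(t{\left(33,-32 \right)},-168 \right)} - -3223648 = \left(2226 - -230832 + 127 \cdot 25\right) - -3223648 = \left(2226 + 230832 + 3175\right) + 3223648 = 236233 + 3223648 = 3459881$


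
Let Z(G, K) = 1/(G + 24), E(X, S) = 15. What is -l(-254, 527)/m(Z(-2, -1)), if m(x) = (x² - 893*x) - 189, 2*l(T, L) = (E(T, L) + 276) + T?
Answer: 8954/111121 ≈ 0.080579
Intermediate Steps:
Z(G, K) = 1/(24 + G)
l(T, L) = 291/2 + T/2 (l(T, L) = ((15 + 276) + T)/2 = (291 + T)/2 = 291/2 + T/2)
m(x) = -189 + x² - 893*x
-l(-254, 527)/m(Z(-2, -1)) = -(291/2 + (½)*(-254))/(-189 + (1/(24 - 2))² - 893/(24 - 2)) = -(291/2 - 127)/(-189 + (1/22)² - 893/22) = -37/(2*(-189 + (1/22)² - 893*1/22)) = -37/(2*(-189 + 1/484 - 893/22)) = -37/(2*(-111121/484)) = -37*(-484)/(2*111121) = -1*(-8954/111121) = 8954/111121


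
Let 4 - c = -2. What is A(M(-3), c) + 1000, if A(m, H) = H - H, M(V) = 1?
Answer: 1000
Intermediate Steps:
c = 6 (c = 4 - 1*(-2) = 4 + 2 = 6)
A(m, H) = 0
A(M(-3), c) + 1000 = 0 + 1000 = 1000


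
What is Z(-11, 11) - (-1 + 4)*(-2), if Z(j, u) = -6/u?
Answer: 60/11 ≈ 5.4545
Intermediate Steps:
Z(-11, 11) - (-1 + 4)*(-2) = -6/11 - (-1 + 4)*(-2) = -6*1/11 - 3*(-2) = -6/11 - 1*(-6) = -6/11 + 6 = 60/11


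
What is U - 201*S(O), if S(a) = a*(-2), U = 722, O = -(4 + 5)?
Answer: -2896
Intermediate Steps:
O = -9 (O = -1*9 = -9)
S(a) = -2*a
U - 201*S(O) = 722 - (-402)*(-9) = 722 - 201*18 = 722 - 3618 = -2896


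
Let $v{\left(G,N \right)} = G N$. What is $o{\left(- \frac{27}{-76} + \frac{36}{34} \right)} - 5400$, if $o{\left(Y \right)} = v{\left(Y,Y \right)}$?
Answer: $- \frac{9010687671}{1669264} \approx -5398.0$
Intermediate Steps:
$o{\left(Y \right)} = Y^{2}$ ($o{\left(Y \right)} = Y Y = Y^{2}$)
$o{\left(- \frac{27}{-76} + \frac{36}{34} \right)} - 5400 = \left(- \frac{27}{-76} + \frac{36}{34}\right)^{2} - 5400 = \left(\left(-27\right) \left(- \frac{1}{76}\right) + 36 \cdot \frac{1}{34}\right)^{2} - 5400 = \left(\frac{27}{76} + \frac{18}{17}\right)^{2} - 5400 = \left(\frac{1827}{1292}\right)^{2} - 5400 = \frac{3337929}{1669264} - 5400 = - \frac{9010687671}{1669264}$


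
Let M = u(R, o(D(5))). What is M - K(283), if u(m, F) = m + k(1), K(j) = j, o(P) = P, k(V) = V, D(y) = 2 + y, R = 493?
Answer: 211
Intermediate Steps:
u(m, F) = 1 + m (u(m, F) = m + 1 = 1 + m)
M = 494 (M = 1 + 493 = 494)
M - K(283) = 494 - 1*283 = 494 - 283 = 211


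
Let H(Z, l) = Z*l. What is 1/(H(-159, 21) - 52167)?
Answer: -1/55506 ≈ -1.8016e-5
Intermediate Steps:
1/(H(-159, 21) - 52167) = 1/(-159*21 - 52167) = 1/(-3339 - 52167) = 1/(-55506) = -1/55506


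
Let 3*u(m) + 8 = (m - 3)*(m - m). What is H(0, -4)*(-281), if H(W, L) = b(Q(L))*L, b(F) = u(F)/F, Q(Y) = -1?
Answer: 8992/3 ≈ 2997.3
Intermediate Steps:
u(m) = -8/3 (u(m) = -8/3 + ((m - 3)*(m - m))/3 = -8/3 + ((-3 + m)*0)/3 = -8/3 + (1/3)*0 = -8/3 + 0 = -8/3)
b(F) = -8/(3*F)
H(W, L) = 8*L/3 (H(W, L) = (-8/3/(-1))*L = (-8/3*(-1))*L = 8*L/3)
H(0, -4)*(-281) = ((8/3)*(-4))*(-281) = -32/3*(-281) = 8992/3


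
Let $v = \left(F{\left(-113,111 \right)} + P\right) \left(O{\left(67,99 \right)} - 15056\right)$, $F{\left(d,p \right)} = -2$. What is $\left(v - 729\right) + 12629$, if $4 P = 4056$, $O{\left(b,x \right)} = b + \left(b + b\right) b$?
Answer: $-6071232$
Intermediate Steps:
$O{\left(b,x \right)} = b + 2 b^{2}$ ($O{\left(b,x \right)} = b + 2 b b = b + 2 b^{2}$)
$P = 1014$ ($P = \frac{1}{4} \cdot 4056 = 1014$)
$v = -6083132$ ($v = \left(-2 + 1014\right) \left(67 \left(1 + 2 \cdot 67\right) - 15056\right) = 1012 \left(67 \left(1 + 134\right) - 15056\right) = 1012 \left(67 \cdot 135 - 15056\right) = 1012 \left(9045 - 15056\right) = 1012 \left(-6011\right) = -6083132$)
$\left(v - 729\right) + 12629 = \left(-6083132 - 729\right) + 12629 = -6083861 + 12629 = -6071232$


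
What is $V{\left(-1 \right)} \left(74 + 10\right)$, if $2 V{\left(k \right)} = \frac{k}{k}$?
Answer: $42$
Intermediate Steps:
$V{\left(k \right)} = \frac{1}{2}$ ($V{\left(k \right)} = \frac{k \frac{1}{k}}{2} = \frac{1}{2} \cdot 1 = \frac{1}{2}$)
$V{\left(-1 \right)} \left(74 + 10\right) = \frac{74 + 10}{2} = \frac{1}{2} \cdot 84 = 42$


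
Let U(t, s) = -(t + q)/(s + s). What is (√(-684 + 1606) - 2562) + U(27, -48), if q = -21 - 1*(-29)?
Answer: -245917/96 + √922 ≈ -2531.3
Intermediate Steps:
q = 8 (q = -21 + 29 = 8)
U(t, s) = -(8 + t)/(2*s) (U(t, s) = -(t + 8)/(s + s) = -(8 + t)/(2*s))
(√(-684 + 1606) - 2562) + U(27, -48) = (√(-684 + 1606) - 2562) + (½)*(-8 - 1*27)/(-48) = (√922 - 2562) + (½)*(-1/48)*(-8 - 27) = (-2562 + √922) + (½)*(-1/48)*(-35) = (-2562 + √922) + 35/96 = -245917/96 + √922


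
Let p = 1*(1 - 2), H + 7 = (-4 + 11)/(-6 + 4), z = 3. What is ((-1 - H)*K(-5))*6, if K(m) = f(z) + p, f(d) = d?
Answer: 114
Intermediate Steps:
H = -21/2 (H = -7 + (-4 + 11)/(-6 + 4) = -7 + 7/(-2) = -7 + 7*(-1/2) = -7 - 7/2 = -21/2 ≈ -10.500)
p = -1 (p = 1*(-1) = -1)
K(m) = 2 (K(m) = 3 - 1 = 2)
((-1 - H)*K(-5))*6 = ((-1 - 1*(-21/2))*2)*6 = ((-1 + 21/2)*2)*6 = ((19/2)*2)*6 = 19*6 = 114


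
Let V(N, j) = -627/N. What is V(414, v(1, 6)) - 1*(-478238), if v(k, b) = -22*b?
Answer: 65996635/138 ≈ 4.7824e+5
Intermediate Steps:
V(414, v(1, 6)) - 1*(-478238) = -627/414 - 1*(-478238) = -627*1/414 + 478238 = -209/138 + 478238 = 65996635/138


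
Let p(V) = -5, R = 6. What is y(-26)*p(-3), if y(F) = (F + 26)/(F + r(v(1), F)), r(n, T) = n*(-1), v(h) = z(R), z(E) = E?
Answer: 0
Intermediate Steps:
v(h) = 6
r(n, T) = -n
y(F) = (26 + F)/(-6 + F) (y(F) = (F + 26)/(F - 1*6) = (26 + F)/(F - 6) = (26 + F)/(-6 + F))
y(-26)*p(-3) = ((26 - 26)/(-6 - 26))*(-5) = (0/(-32))*(-5) = -1/32*0*(-5) = 0*(-5) = 0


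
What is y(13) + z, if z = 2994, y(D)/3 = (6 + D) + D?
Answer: 3090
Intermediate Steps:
y(D) = 18 + 6*D (y(D) = 3*((6 + D) + D) = 3*(6 + 2*D) = 18 + 6*D)
y(13) + z = (18 + 6*13) + 2994 = (18 + 78) + 2994 = 96 + 2994 = 3090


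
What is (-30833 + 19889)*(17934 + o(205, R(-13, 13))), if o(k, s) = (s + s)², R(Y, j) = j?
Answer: -203667840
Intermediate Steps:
o(k, s) = 4*s² (o(k, s) = (2*s)² = 4*s²)
(-30833 + 19889)*(17934 + o(205, R(-13, 13))) = (-30833 + 19889)*(17934 + 4*13²) = -10944*(17934 + 4*169) = -10944*(17934 + 676) = -10944*18610 = -203667840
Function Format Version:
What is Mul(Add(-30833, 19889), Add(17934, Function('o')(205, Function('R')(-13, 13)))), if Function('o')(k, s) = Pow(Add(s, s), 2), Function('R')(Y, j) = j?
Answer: -203667840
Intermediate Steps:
Function('o')(k, s) = Mul(4, Pow(s, 2)) (Function('o')(k, s) = Pow(Mul(2, s), 2) = Mul(4, Pow(s, 2)))
Mul(Add(-30833, 19889), Add(17934, Function('o')(205, Function('R')(-13, 13)))) = Mul(Add(-30833, 19889), Add(17934, Mul(4, Pow(13, 2)))) = Mul(-10944, Add(17934, Mul(4, 169))) = Mul(-10944, Add(17934, 676)) = Mul(-10944, 18610) = -203667840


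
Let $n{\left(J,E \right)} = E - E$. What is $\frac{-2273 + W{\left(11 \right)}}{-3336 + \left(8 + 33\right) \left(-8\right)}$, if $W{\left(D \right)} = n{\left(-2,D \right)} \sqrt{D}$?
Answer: $\frac{2273}{3664} \approx 0.62036$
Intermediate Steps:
$n{\left(J,E \right)} = 0$
$W{\left(D \right)} = 0$ ($W{\left(D \right)} = 0 \sqrt{D} = 0$)
$\frac{-2273 + W{\left(11 \right)}}{-3336 + \left(8 + 33\right) \left(-8\right)} = \frac{-2273 + 0}{-3336 + \left(8 + 33\right) \left(-8\right)} = - \frac{2273}{-3336 + 41 \left(-8\right)} = - \frac{2273}{-3336 - 328} = - \frac{2273}{-3664} = \left(-2273\right) \left(- \frac{1}{3664}\right) = \frac{2273}{3664}$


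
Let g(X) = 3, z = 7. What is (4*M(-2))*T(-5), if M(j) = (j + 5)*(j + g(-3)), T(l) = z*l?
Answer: -420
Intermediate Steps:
T(l) = 7*l
M(j) = (3 + j)*(5 + j) (M(j) = (j + 5)*(j + 3) = (5 + j)*(3 + j) = (3 + j)*(5 + j))
(4*M(-2))*T(-5) = (4*(15 + (-2)² + 8*(-2)))*(7*(-5)) = (4*(15 + 4 - 16))*(-35) = (4*3)*(-35) = 12*(-35) = -420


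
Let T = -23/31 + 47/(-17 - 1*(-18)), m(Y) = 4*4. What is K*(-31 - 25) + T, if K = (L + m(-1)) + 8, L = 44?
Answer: -116614/31 ≈ -3761.7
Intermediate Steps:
m(Y) = 16
K = 68 (K = (44 + 16) + 8 = 60 + 8 = 68)
T = 1434/31 (T = -23*1/31 + 47/(-17 + 18) = -23/31 + 47/1 = -23/31 + 47*1 = -23/31 + 47 = 1434/31 ≈ 46.258)
K*(-31 - 25) + T = 68*(-31 - 25) + 1434/31 = 68*(-56) + 1434/31 = -3808 + 1434/31 = -116614/31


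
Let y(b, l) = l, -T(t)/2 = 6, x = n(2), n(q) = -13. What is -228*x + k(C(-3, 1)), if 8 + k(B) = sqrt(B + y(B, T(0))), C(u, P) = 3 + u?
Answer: 2956 + 2*I*sqrt(3) ≈ 2956.0 + 3.4641*I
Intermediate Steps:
x = -13
T(t) = -12 (T(t) = -2*6 = -12)
k(B) = -8 + sqrt(-12 + B) (k(B) = -8 + sqrt(B - 12) = -8 + sqrt(-12 + B))
-228*x + k(C(-3, 1)) = -228*(-13) + (-8 + sqrt(-12 + (3 - 3))) = 2964 + (-8 + sqrt(-12 + 0)) = 2964 + (-8 + sqrt(-12)) = 2964 + (-8 + 2*I*sqrt(3)) = 2956 + 2*I*sqrt(3)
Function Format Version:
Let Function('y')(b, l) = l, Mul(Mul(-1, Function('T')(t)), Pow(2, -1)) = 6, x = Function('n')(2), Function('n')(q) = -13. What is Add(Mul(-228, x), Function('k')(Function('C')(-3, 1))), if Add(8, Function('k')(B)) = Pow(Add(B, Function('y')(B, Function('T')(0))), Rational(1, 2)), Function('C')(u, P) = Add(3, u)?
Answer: Add(2956, Mul(2, I, Pow(3, Rational(1, 2)))) ≈ Add(2956.0, Mul(3.4641, I))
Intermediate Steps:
x = -13
Function('T')(t) = -12 (Function('T')(t) = Mul(-2, 6) = -12)
Function('k')(B) = Add(-8, Pow(Add(-12, B), Rational(1, 2))) (Function('k')(B) = Add(-8, Pow(Add(B, -12), Rational(1, 2))) = Add(-8, Pow(Add(-12, B), Rational(1, 2))))
Add(Mul(-228, x), Function('k')(Function('C')(-3, 1))) = Add(Mul(-228, -13), Add(-8, Pow(Add(-12, Add(3, -3)), Rational(1, 2)))) = Add(2964, Add(-8, Pow(Add(-12, 0), Rational(1, 2)))) = Add(2964, Add(-8, Pow(-12, Rational(1, 2)))) = Add(2964, Add(-8, Mul(2, I, Pow(3, Rational(1, 2))))) = Add(2956, Mul(2, I, Pow(3, Rational(1, 2))))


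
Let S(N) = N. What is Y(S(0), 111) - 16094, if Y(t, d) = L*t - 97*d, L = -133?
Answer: -26861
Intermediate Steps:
Y(t, d) = -133*t - 97*d
Y(S(0), 111) - 16094 = (-133*0 - 97*111) - 16094 = (0 - 10767) - 16094 = -10767 - 16094 = -26861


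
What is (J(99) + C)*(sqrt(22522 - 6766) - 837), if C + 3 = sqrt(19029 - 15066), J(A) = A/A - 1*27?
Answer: (29 - sqrt(3963))*(837 - 2*sqrt(3939)) ≈ -24156.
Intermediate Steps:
J(A) = -26 (J(A) = 1 - 27 = -26)
C = -3 + sqrt(3963) (C = -3 + sqrt(19029 - 15066) = -3 + sqrt(3963) ≈ 59.952)
(J(99) + C)*(sqrt(22522 - 6766) - 837) = (-26 + (-3 + sqrt(3963)))*(sqrt(22522 - 6766) - 837) = (-29 + sqrt(3963))*(sqrt(15756) - 837) = (-29 + sqrt(3963))*(2*sqrt(3939) - 837) = (-29 + sqrt(3963))*(-837 + 2*sqrt(3939)) = (-837 + 2*sqrt(3939))*(-29 + sqrt(3963))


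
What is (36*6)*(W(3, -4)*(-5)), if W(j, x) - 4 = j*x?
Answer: 8640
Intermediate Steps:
W(j, x) = 4 + j*x
(36*6)*(W(3, -4)*(-5)) = (36*6)*((4 + 3*(-4))*(-5)) = 216*((4 - 12)*(-5)) = 216*(-8*(-5)) = 216*40 = 8640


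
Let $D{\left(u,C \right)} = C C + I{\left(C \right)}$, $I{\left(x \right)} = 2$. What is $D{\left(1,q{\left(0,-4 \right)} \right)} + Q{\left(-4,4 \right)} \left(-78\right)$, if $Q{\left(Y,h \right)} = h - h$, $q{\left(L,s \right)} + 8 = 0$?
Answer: $66$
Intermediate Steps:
$q{\left(L,s \right)} = -8$ ($q{\left(L,s \right)} = -8 + 0 = -8$)
$D{\left(u,C \right)} = 2 + C^{2}$ ($D{\left(u,C \right)} = C C + 2 = C^{2} + 2 = 2 + C^{2}$)
$Q{\left(Y,h \right)} = 0$
$D{\left(1,q{\left(0,-4 \right)} \right)} + Q{\left(-4,4 \right)} \left(-78\right) = \left(2 + \left(-8\right)^{2}\right) + 0 \left(-78\right) = \left(2 + 64\right) + 0 = 66 + 0 = 66$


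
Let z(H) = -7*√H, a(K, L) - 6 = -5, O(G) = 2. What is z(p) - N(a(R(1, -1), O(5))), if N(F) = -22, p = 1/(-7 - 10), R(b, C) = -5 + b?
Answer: 22 - 7*I*√17/17 ≈ 22.0 - 1.6978*I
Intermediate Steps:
a(K, L) = 1 (a(K, L) = 6 - 5 = 1)
p = -1/17 (p = 1/(-17) = -1/17 ≈ -0.058824)
z(p) - N(a(R(1, -1), O(5))) = -7*I*√17/17 - 1*(-22) = -7*I*√17/17 + 22 = 22 - 7*I*√17/17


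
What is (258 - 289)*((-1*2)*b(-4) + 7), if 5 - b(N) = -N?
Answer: -155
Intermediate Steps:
b(N) = 5 + N (b(N) = 5 - (-1)*N = 5 + N)
(258 - 289)*((-1*2)*b(-4) + 7) = (258 - 289)*((-1*2)*(5 - 4) + 7) = -31*(-2*1 + 7) = -31*(-2 + 7) = -31*5 = -155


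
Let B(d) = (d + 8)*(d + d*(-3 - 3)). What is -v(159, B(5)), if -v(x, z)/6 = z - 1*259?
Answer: -3504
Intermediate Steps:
B(d) = -5*d*(8 + d) (B(d) = (8 + d)*(d + d*(-6)) = (8 + d)*(d - 6*d) = (8 + d)*(-5*d) = -5*d*(8 + d))
v(x, z) = 1554 - 6*z (v(x, z) = -6*(z - 1*259) = -6*(z - 259) = -6*(-259 + z) = 1554 - 6*z)
-v(159, B(5)) = -(1554 - (-30)*5*(8 + 5)) = -(1554 - (-30)*5*13) = -(1554 - 6*(-325)) = -(1554 + 1950) = -1*3504 = -3504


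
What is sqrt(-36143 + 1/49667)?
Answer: 2*I*sqrt(22289486477865)/49667 ≈ 190.11*I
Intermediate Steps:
sqrt(-36143 + 1/49667) = sqrt(-1795114380/49667) = 2*I*sqrt(22289486477865)/49667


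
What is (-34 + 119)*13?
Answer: 1105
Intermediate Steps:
(-34 + 119)*13 = 85*13 = 1105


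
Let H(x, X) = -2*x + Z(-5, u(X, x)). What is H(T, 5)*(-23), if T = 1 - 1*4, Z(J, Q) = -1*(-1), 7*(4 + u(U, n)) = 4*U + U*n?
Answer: -161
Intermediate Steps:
u(U, n) = -4 + 4*U/7 + U*n/7 (u(U, n) = -4 + (4*U + U*n)/7 = -4 + (4*U/7 + U*n/7) = -4 + 4*U/7 + U*n/7)
Z(J, Q) = 1
T = -3 (T = 1 - 4 = -3)
H(x, X) = 1 - 2*x (H(x, X) = -2*x + 1 = 1 - 2*x)
H(T, 5)*(-23) = (1 - 2*(-3))*(-23) = (1 + 6)*(-23) = 7*(-23) = -161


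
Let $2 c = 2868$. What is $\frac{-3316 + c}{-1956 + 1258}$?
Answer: $\frac{941}{349} \approx 2.6963$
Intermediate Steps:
$c = 1434$ ($c = \frac{1}{2} \cdot 2868 = 1434$)
$\frac{-3316 + c}{-1956 + 1258} = \frac{-3316 + 1434}{-1956 + 1258} = - \frac{1882}{-698} = \left(-1882\right) \left(- \frac{1}{698}\right) = \frac{941}{349}$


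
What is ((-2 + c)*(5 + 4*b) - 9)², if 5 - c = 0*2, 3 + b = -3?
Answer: 4356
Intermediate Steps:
b = -6 (b = -3 - 3 = -6)
c = 5 (c = 5 - 0*2 = 5 - 1*0 = 5 + 0 = 5)
((-2 + c)*(5 + 4*b) - 9)² = ((-2 + 5)*(5 + 4*(-6)) - 9)² = (3*(5 - 24) - 9)² = (3*(-19) - 9)² = (-57 - 9)² = (-66)² = 4356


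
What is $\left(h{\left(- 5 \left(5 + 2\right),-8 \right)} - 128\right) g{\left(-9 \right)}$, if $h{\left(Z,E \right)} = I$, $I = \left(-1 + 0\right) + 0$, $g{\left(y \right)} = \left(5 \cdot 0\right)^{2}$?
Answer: $0$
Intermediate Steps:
$g{\left(y \right)} = 0$ ($g{\left(y \right)} = 0^{2} = 0$)
$I = -1$ ($I = -1 + 0 = -1$)
$h{\left(Z,E \right)} = -1$
$\left(h{\left(- 5 \left(5 + 2\right),-8 \right)} - 128\right) g{\left(-9 \right)} = \left(-1 - 128\right) 0 = \left(-129\right) 0 = 0$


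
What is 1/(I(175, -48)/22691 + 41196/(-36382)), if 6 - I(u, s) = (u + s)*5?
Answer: -412771981/478831357 ≈ -0.86204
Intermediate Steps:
I(u, s) = 6 - 5*s - 5*u (I(u, s) = 6 - (u + s)*5 = 6 - (s + u)*5 = 6 - (5*s + 5*u) = 6 + (-5*s - 5*u) = 6 - 5*s - 5*u)
1/(I(175, -48)/22691 + 41196/(-36382)) = 1/((6 - 5*(-48) - 5*175)/22691 + 41196/(-36382)) = 1/((6 + 240 - 875)*(1/22691) + 41196*(-1/36382)) = 1/(-629*1/22691 - 20598/18191) = 1/(-629/22691 - 20598/18191) = 1/(-478831357/412771981) = -412771981/478831357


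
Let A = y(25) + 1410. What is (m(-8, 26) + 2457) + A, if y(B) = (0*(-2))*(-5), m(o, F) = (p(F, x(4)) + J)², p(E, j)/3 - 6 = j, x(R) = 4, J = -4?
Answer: 4543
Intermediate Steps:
p(E, j) = 18 + 3*j
m(o, F) = 676 (m(o, F) = ((18 + 3*4) - 4)² = ((18 + 12) - 4)² = (30 - 4)² = 26² = 676)
y(B) = 0 (y(B) = 0*(-5) = 0)
A = 1410 (A = 0 + 1410 = 1410)
(m(-8, 26) + 2457) + A = (676 + 2457) + 1410 = 3133 + 1410 = 4543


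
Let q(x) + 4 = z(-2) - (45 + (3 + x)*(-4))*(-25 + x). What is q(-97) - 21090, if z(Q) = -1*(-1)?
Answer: 30269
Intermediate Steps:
z(Q) = 1
q(x) = -3 - (-25 + x)*(33 - 4*x) (q(x) = -4 + (1 - (45 + (3 + x)*(-4))*(-25 + x)) = -4 + (1 - (45 + (-12 - 4*x))*(-25 + x)) = -4 + (1 - (33 - 4*x)*(-25 + x)) = -4 + (1 - (-25 + x)*(33 - 4*x)) = -3 - (-25 + x)*(33 - 4*x))
q(-97) - 21090 = (822 - 133*(-97) + 4*(-97)**2) - 21090 = (822 + 12901 + 4*9409) - 21090 = (822 + 12901 + 37636) - 21090 = 51359 - 21090 = 30269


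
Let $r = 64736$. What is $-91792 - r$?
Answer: $-156528$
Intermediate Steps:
$-91792 - r = -91792 - 64736 = -156528$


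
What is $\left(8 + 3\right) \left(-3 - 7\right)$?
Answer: $-110$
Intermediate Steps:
$\left(8 + 3\right) \left(-3 - 7\right) = 11 \left(-3 - 7\right) = 11 \left(-10\right) = -110$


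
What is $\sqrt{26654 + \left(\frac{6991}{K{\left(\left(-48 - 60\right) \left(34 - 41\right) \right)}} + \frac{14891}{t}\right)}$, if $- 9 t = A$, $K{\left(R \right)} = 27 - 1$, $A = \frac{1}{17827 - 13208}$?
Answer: $\frac{i \sqrt{418448622566}}{26} \approx 24880.0 i$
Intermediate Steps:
$A = \frac{1}{4619} \approx 0.0002165$
$K{\left(R \right)} = 26$ ($K{\left(R \right)} = 27 - 1 = 26$)
$t = - \frac{1}{41571}$ ($t = \left(- \frac{1}{9}\right) \frac{1}{4619} = - \frac{1}{41571} \approx -2.4055 \cdot 10^{-5}$)
$\sqrt{26654 + \left(\frac{6991}{K{\left(\left(-48 - 60\right) \left(34 - 41\right) \right)}} + \frac{14891}{t}\right)} = \sqrt{26654 + \left(\frac{6991}{26} + \frac{14891}{- \frac{1}{41571}}\right)} = \sqrt{26654 + \left(6991 \cdot \frac{1}{26} + 14891 \left(-41571\right)\right)} = \sqrt{26654 + \left(\frac{6991}{26} - 619033761\right)} = \sqrt{26654 - \frac{16094870795}{26}} = \sqrt{- \frac{16094177791}{26}} = \frac{i \sqrt{418448622566}}{26}$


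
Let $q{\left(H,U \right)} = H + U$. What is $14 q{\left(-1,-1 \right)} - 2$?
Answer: $-30$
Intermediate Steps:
$14 q{\left(-1,-1 \right)} - 2 = 14 \left(-1 - 1\right) - 2 = 14 \left(-2\right) - 2 = -28 - 2 = -30$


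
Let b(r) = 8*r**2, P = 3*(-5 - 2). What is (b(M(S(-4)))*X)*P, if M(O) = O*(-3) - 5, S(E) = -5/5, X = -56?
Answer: 37632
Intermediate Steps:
S(E) = -1 (S(E) = -5*1/5 = -1)
M(O) = -5 - 3*O (M(O) = -3*O - 5 = -5 - 3*O)
P = -21 (P = 3*(-7) = -21)
(b(M(S(-4)))*X)*P = ((8*(-5 - 3*(-1))**2)*(-56))*(-21) = ((8*(-5 + 3)**2)*(-56))*(-21) = ((8*(-2)**2)*(-56))*(-21) = ((8*4)*(-56))*(-21) = (32*(-56))*(-21) = -1792*(-21) = 37632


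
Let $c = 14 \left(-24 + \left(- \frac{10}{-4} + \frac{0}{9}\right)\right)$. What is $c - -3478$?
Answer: $3177$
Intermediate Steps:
$c = -301$ ($c = 14 \left(-24 + \left(\left(-10\right) \left(- \frac{1}{4}\right) + 0 \cdot \frac{1}{9}\right)\right) = 14 \left(-24 + \left(\frac{5}{2} + 0\right)\right) = 14 \left(-24 + \frac{5}{2}\right) = 14 \left(- \frac{43}{2}\right) = -301$)
$c - -3478 = -301 - -3478 = -301 + 3478 = 3177$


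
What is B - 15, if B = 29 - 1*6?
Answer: 8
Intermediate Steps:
B = 23 (B = 29 - 6 = 23)
B - 15 = 23 - 15 = 8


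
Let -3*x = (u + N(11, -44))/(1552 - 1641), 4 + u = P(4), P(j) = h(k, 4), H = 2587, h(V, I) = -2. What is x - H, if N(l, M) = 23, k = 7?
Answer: -690712/267 ≈ -2586.9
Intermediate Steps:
P(j) = -2
u = -6 (u = -4 - 2 = -6)
x = 17/267 (x = -(-6 + 23)/(3*(1552 - 1641)) = -17/(3*(-89)) = -17*(-1)/(3*89) = -1/3*(-17/89) = 17/267 ≈ 0.063670)
x - H = 17/267 - 1*2587 = 17/267 - 2587 = -690712/267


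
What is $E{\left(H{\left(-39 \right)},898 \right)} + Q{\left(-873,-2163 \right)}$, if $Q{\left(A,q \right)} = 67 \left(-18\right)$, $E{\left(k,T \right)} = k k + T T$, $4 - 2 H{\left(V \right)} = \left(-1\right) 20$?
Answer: $805342$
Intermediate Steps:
$H{\left(V \right)} = 12$ ($H{\left(V \right)} = 2 - \frac{\left(-1\right) 20}{2} = 2 - -10 = 2 + 10 = 12$)
$E{\left(k,T \right)} = T^{2} + k^{2}$ ($E{\left(k,T \right)} = k^{2} + T^{2} = T^{2} + k^{2}$)
$Q{\left(A,q \right)} = -1206$
$E{\left(H{\left(-39 \right)},898 \right)} + Q{\left(-873,-2163 \right)} = \left(898^{2} + 12^{2}\right) - 1206 = \left(806404 + 144\right) - 1206 = 806548 - 1206 = 805342$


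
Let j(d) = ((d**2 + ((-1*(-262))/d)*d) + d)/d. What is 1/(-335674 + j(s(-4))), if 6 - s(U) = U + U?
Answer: -7/2349482 ≈ -2.9794e-6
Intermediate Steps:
s(U) = 6 - 2*U (s(U) = 6 - (U + U) = 6 - 2*U)
j(d) = (262 + d + d**2)/d (j(d) = ((d**2 + (262/d)*d) + d)/d = ((d**2 + 262) + d)/d = ((262 + d**2) + d)/d = (262 + d + d**2)/d)
1/(-335674 + j(s(-4))) = 1/(-335674 + (1 + (6 - 2*(-4)) + 262/(6 - 2*(-4)))) = 1/(-335674 + (1 + (6 + 8) + 262/(6 + 8))) = 1/(-335674 + (1 + 14 + 262/14)) = 1/(-335674 + (1 + 14 + 262*(1/14))) = 1/(-335674 + (1 + 14 + 131/7)) = 1/(-335674 + 236/7) = 1/(-2349482/7) = -7/2349482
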